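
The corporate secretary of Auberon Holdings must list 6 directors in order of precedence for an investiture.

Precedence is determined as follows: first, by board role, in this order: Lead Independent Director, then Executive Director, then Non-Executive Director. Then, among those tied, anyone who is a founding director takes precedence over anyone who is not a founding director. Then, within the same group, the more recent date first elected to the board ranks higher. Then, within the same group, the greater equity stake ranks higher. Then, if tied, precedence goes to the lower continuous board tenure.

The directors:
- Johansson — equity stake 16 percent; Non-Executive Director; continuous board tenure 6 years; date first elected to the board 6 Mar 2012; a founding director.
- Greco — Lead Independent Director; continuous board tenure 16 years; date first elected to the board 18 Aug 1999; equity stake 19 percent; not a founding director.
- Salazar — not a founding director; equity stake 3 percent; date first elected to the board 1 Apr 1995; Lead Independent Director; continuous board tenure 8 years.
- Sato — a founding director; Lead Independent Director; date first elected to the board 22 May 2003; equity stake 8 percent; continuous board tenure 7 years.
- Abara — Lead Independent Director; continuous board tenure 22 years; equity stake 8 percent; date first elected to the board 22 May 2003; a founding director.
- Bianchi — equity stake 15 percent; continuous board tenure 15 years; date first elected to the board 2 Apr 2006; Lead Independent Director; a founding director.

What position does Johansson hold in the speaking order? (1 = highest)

By board role: Bianchi, Sato, Abara, Greco and Salazar (Lead Independent Director); then Johansson (Non-Executive Director).
Among Bianchi, Sato, Abara, Greco and Salazar, a founding director before not a founding director: Bianchi, Sato and Abara (a founding director) before Greco and Salazar (not a founding director).
Among Bianchi, Sato and Abara, by date first elected to the board (later first): Bianchi (2 Apr 2006) before Sato and Abara (22 May 2003).
Sato and Abara both have equity stake 8 percent, so the next rule applies.
Among Sato and Abara, by continuous board tenure (lower first): Sato (7 years) before Abara (22 years).
Among Greco and Salazar, by date first elected to the board (later first): Greco (18 Aug 1999) before Salazar (1 Apr 1995).
Order: Bianchi, Sato, Abara, Greco, Salazar, Johansson. So position 6.

6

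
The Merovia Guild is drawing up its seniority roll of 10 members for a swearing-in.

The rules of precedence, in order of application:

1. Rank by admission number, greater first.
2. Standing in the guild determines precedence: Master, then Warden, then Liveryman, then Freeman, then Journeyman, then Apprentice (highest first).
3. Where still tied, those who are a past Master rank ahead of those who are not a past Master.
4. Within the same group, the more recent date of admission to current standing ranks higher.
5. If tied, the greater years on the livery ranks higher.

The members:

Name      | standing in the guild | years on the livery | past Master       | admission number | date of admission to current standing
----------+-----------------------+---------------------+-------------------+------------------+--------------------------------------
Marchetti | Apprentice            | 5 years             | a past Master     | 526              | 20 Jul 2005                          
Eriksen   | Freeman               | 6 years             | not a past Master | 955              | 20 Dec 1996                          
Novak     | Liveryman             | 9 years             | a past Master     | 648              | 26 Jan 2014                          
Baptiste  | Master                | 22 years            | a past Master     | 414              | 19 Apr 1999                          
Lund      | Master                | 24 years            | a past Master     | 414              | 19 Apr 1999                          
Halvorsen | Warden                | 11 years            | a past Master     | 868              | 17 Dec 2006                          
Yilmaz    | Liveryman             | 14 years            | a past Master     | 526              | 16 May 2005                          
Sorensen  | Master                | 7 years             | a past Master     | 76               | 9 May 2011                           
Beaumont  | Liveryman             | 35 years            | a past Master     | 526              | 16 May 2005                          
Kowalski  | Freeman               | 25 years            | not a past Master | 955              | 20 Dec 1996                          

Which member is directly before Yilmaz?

By admission number (higher first): Kowalski and Eriksen (both 955); then Halvorsen (868); then Novak (648); then Beaumont, Yilmaz and Marchetti (each 526); then Lund and Baptiste (both 414); then Sorensen (76).
Kowalski and Eriksen are each Freeman, so the next rule applies.
Kowalski and Eriksen are each not a past Master, so the next rule applies.
Kowalski and Eriksen both have date of admission to current standing 20 Dec 1996, so the next rule applies.
Among Kowalski and Eriksen, by years on the livery (higher first): Kowalski (25 years) before Eriksen (6 years).
Among Beaumont, Yilmaz and Marchetti, by standing in the guild: Beaumont and Yilmaz (Liveryman) before Marchetti (Apprentice).
Beaumont and Yilmaz are each a past Master, so the next rule applies.
Beaumont and Yilmaz both have date of admission to current standing 16 May 2005, so the next rule applies.
Among Beaumont and Yilmaz, by years on the livery (higher first): Beaumont (35 years) before Yilmaz (14 years).
Lund and Baptiste are each Master, so the next rule applies.
Lund and Baptiste are each a past Master, so the next rule applies.
Lund and Baptiste both have date of admission to current standing 19 Apr 1999, so the next rule applies.
Among Lund and Baptiste, by years on the livery (higher first): Lund (24 years) before Baptiste (22 years).
Order: Kowalski, Eriksen, Halvorsen, Novak, Beaumont, Yilmaz, Marchetti, Lund, Baptiste, Sorensen.

Beaumont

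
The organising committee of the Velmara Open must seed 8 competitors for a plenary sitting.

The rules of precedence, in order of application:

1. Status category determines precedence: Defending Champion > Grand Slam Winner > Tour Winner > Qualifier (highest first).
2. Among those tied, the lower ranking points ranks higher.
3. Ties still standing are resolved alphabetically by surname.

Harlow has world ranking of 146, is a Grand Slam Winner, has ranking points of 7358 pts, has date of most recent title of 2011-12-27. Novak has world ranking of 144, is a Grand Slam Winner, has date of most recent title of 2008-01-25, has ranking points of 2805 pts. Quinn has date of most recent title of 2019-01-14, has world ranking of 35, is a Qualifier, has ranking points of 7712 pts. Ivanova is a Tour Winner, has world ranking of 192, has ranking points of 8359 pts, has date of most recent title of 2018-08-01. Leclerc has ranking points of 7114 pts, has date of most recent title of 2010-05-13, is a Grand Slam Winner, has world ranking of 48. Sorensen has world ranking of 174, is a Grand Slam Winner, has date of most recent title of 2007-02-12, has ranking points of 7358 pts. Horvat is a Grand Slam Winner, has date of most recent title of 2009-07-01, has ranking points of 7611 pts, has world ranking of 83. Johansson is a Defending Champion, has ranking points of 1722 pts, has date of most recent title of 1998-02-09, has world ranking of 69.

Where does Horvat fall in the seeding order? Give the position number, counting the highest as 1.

6

By status category: Johansson (Defending Champion); then Novak, Leclerc, Harlow, Sorensen and Horvat (Grand Slam Winner); then Ivanova (Tour Winner); then Quinn (Qualifier).
Among Novak, Leclerc, Harlow, Sorensen and Horvat, by ranking points (lower first): Novak (2805 pts) before Leclerc (7114 pts) before Harlow and Sorensen (7358 pts) before Horvat (7611 pts).
Among Harlow and Sorensen, alphabetically by surname: Harlow before Sorensen.
Order: Johansson, Novak, Leclerc, Harlow, Sorensen, Horvat, Ivanova, Quinn. So position 6.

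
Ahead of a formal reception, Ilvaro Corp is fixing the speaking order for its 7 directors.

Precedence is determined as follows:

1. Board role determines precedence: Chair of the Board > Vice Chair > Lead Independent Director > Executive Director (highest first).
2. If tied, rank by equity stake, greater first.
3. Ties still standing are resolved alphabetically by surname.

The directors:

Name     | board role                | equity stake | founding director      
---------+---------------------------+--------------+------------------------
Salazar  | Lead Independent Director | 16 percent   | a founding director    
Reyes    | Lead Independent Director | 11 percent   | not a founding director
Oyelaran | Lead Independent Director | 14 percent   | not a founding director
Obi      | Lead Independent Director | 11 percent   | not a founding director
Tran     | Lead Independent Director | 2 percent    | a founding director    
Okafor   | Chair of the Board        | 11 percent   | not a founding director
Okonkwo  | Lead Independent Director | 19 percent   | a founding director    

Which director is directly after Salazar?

Oyelaran

By board role: Okafor (Chair of the Board); then Okonkwo, Salazar, Oyelaran, Obi, Reyes and Tran (Lead Independent Director).
Among Okonkwo, Salazar, Oyelaran, Obi, Reyes and Tran, by equity stake (higher first): Okonkwo (19 percent) before Salazar (16 percent) before Oyelaran (14 percent) before Obi and Reyes (11 percent) before Tran (2 percent).
Among Obi and Reyes, alphabetically by surname: Obi before Reyes.
Order: Okafor, Okonkwo, Salazar, Oyelaran, Obi, Reyes, Tran.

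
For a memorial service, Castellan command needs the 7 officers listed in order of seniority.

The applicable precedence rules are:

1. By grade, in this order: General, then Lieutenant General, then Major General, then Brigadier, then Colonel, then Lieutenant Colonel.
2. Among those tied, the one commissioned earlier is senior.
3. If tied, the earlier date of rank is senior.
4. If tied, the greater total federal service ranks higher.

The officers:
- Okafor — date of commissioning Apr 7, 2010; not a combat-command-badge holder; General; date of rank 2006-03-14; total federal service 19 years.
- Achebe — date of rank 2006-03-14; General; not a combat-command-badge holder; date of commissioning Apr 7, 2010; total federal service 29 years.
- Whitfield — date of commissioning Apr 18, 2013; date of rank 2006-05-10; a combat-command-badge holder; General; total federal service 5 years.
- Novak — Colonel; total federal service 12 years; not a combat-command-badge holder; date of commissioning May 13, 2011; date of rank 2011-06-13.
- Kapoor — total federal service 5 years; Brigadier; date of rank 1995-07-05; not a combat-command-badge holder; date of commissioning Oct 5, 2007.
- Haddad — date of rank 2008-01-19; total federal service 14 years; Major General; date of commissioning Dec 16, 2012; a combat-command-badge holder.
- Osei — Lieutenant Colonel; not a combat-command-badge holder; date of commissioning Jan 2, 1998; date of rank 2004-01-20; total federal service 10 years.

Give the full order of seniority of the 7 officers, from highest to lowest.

Achebe, Okafor, Whitfield, Haddad, Kapoor, Novak, Osei

By grade: Achebe, Okafor and Whitfield (General); then Haddad (Major General); then Kapoor (Brigadier); then Novak (Colonel); then Osei (Lieutenant Colonel).
Among Achebe, Okafor and Whitfield, by date of commissioning (earlier first): Achebe and Okafor (Apr 7, 2010) before Whitfield (Apr 18, 2013).
Achebe and Okafor both have date of rank 2006-03-14, so the next rule applies.
Among Achebe and Okafor, by total federal service (higher first): Achebe (29 years) before Okafor (19 years).
Full order: Achebe, Okafor, Whitfield, Haddad, Kapoor, Novak, Osei.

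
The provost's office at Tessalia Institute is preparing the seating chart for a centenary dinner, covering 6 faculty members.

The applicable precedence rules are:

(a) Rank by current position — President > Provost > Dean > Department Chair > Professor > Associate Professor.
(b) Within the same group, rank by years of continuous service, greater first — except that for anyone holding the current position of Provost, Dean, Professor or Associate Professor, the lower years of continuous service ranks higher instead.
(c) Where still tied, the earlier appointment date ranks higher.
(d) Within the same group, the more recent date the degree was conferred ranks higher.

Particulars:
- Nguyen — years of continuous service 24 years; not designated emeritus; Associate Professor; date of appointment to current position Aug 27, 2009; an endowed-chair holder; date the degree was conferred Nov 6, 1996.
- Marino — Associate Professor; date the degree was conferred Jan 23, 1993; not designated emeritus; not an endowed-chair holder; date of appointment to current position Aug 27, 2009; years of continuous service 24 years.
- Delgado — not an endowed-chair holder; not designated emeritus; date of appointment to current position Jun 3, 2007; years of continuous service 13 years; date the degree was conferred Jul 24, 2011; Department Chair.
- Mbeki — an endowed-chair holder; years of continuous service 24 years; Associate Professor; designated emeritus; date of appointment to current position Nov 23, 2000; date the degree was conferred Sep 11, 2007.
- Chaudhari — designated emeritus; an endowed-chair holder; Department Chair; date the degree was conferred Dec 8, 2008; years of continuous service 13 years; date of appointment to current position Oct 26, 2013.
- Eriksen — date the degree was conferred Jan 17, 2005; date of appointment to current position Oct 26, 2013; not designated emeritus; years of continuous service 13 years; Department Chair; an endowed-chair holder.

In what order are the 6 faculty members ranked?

Delgado, Chaudhari, Eriksen, Mbeki, Nguyen, Marino

By current position: Delgado, Chaudhari and Eriksen (Department Chair); then Mbeki, Nguyen and Marino (Associate Professor).
Delgado, Chaudhari and Eriksen all have years of continuous service 13 years, so the next rule applies.
Among Delgado, Chaudhari and Eriksen, by date of appointment to current position (earlier first): Delgado (Jun 3, 2007) before Chaudhari and Eriksen (Oct 26, 2013).
Among Chaudhari and Eriksen, by date the degree was conferred (later first): Chaudhari (Dec 8, 2008) before Eriksen (Jan 17, 2005).
Mbeki, Nguyen and Marino all have years of continuous service 24 years, so the next rule applies.
Among Mbeki, Nguyen and Marino, by date of appointment to current position (earlier first): Mbeki (Nov 23, 2000) before Nguyen and Marino (Aug 27, 2009).
Among Nguyen and Marino, by date the degree was conferred (later first): Nguyen (Nov 6, 1996) before Marino (Jan 23, 1993).
Full order: Delgado, Chaudhari, Eriksen, Mbeki, Nguyen, Marino.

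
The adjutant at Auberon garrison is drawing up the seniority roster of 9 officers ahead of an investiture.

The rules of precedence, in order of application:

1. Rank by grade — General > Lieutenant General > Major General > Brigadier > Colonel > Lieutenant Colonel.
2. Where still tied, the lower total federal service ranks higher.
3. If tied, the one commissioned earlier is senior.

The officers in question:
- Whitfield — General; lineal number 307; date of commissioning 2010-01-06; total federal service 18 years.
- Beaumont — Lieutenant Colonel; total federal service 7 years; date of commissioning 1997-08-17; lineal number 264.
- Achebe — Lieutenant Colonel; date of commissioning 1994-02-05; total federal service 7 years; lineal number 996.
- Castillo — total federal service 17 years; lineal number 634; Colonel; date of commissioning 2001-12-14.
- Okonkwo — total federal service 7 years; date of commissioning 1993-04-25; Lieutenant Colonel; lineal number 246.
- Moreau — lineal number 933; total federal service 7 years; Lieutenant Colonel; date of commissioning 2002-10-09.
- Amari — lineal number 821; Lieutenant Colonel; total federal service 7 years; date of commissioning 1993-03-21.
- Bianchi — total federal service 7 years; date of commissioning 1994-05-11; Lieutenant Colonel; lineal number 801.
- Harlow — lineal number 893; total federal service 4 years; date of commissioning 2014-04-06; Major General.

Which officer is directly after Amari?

By grade: Whitfield (General); then Harlow (Major General); then Castillo (Colonel); then Amari, Okonkwo, Achebe, Bianchi, Beaumont and Moreau (Lieutenant Colonel).
Amari, Okonkwo, Achebe, Bianchi, Beaumont and Moreau all have total federal service 7 years, so the next rule applies.
Among Amari, Okonkwo, Achebe, Bianchi, Beaumont and Moreau, by date of commissioning (earlier first): Amari (1993-03-21) before Okonkwo (1993-04-25) before Achebe (1994-02-05) before Bianchi (1994-05-11) before Beaumont (1997-08-17) before Moreau (2002-10-09).
Order: Whitfield, Harlow, Castillo, Amari, Okonkwo, Achebe, Bianchi, Beaumont, Moreau.

Okonkwo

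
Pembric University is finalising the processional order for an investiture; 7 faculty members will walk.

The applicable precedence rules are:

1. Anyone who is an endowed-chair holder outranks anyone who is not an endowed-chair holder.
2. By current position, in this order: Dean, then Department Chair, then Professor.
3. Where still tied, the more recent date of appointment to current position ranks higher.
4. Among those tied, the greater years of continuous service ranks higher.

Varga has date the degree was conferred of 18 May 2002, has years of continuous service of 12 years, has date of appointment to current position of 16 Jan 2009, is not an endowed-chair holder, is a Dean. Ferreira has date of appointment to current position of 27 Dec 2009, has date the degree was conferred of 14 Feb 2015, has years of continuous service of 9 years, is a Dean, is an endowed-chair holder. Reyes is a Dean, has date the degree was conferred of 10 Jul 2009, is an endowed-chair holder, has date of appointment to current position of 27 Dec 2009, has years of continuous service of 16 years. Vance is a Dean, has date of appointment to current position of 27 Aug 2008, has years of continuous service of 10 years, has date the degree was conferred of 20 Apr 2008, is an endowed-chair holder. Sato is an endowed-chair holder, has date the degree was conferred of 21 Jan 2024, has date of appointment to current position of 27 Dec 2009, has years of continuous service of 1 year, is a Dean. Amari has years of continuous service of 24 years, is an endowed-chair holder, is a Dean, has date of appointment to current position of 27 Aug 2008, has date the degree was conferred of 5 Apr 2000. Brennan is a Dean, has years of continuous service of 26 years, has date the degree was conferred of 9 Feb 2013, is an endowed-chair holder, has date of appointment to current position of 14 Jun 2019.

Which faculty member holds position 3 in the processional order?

By the first rule: Brennan, Reyes, Ferreira, Sato, Amari and Vance (each an endowed-chair holder); then Varga (not an endowed-chair holder).
Brennan, Reyes, Ferreira, Sato, Amari and Vance are each Dean, so the next rule applies.
Among Brennan, Reyes, Ferreira, Sato, Amari and Vance, by date of appointment to current position (later first): Brennan (14 Jun 2019) before Reyes, Ferreira and Sato (27 Dec 2009) before Amari and Vance (27 Aug 2008).
Among Reyes, Ferreira and Sato, by years of continuous service (higher first): Reyes (16 years) before Ferreira (9 years) before Sato (1 year).
Among Amari and Vance, by years of continuous service (higher first): Amari (24 years) before Vance (10 years).
Order: Brennan, Reyes, Ferreira, Sato, Amari, Vance, Varga.

Ferreira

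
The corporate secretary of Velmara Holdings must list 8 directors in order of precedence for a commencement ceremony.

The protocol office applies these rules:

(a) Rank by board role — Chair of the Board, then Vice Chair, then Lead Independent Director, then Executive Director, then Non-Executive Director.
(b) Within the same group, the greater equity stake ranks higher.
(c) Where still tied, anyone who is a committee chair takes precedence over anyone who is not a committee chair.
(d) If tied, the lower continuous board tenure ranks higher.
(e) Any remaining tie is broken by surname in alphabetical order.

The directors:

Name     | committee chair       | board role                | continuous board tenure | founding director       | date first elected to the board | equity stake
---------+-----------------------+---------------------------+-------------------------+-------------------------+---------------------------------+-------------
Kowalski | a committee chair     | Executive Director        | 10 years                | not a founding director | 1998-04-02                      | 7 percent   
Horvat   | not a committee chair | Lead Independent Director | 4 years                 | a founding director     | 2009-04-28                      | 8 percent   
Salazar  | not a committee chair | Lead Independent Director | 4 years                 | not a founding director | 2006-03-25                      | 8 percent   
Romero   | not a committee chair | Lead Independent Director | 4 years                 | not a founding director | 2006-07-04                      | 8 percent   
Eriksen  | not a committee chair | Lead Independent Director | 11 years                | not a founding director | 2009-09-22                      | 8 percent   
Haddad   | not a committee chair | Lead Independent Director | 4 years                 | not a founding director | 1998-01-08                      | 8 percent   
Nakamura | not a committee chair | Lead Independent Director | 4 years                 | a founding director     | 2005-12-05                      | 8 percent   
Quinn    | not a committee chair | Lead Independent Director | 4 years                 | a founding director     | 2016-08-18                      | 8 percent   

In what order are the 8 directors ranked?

By board role: Haddad, Horvat, Nakamura, Quinn, Romero, Salazar and Eriksen (Lead Independent Director); then Kowalski (Executive Director).
Haddad, Horvat, Nakamura, Quinn, Romero, Salazar and Eriksen all have equity stake 8 percent, so the next rule applies.
Haddad, Horvat, Nakamura, Quinn, Romero, Salazar and Eriksen are each not a committee chair, so the next rule applies.
Among Haddad, Horvat, Nakamura, Quinn, Romero, Salazar and Eriksen, by continuous board tenure (lower first): Haddad, Horvat, Nakamura, Quinn, Romero and Salazar (4 years) before Eriksen (11 years).
Among Haddad, Horvat, Nakamura, Quinn, Romero and Salazar, alphabetically by surname: Haddad before Horvat before Nakamura before Quinn before Romero before Salazar.
Full order: Haddad, Horvat, Nakamura, Quinn, Romero, Salazar, Eriksen, Kowalski.

Haddad, Horvat, Nakamura, Quinn, Romero, Salazar, Eriksen, Kowalski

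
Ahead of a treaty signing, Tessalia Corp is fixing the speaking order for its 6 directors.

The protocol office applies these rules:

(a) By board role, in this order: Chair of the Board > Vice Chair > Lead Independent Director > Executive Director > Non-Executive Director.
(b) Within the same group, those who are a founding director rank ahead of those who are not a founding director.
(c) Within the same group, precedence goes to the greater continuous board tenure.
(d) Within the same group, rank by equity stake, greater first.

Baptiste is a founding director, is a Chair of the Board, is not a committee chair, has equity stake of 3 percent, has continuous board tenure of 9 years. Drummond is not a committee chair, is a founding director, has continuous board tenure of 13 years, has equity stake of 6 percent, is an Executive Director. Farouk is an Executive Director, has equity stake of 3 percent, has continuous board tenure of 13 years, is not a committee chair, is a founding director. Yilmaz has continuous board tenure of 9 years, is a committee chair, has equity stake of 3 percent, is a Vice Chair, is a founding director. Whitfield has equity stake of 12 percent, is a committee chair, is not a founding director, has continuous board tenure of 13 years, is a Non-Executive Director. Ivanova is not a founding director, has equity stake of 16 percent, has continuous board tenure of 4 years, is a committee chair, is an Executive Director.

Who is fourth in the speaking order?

Farouk

By board role: Baptiste (Chair of the Board); then Yilmaz (Vice Chair); then Drummond, Farouk and Ivanova (Executive Director); then Whitfield (Non-Executive Director).
Among Drummond, Farouk and Ivanova, a founding director before not a founding director: Drummond and Farouk (a founding director) before Ivanova (not a founding director).
Drummond and Farouk both have continuous board tenure 13 years, so the next rule applies.
Among Drummond and Farouk, by equity stake (higher first): Drummond (6 percent) before Farouk (3 percent).
Order: Baptiste, Yilmaz, Drummond, Farouk, Ivanova, Whitfield.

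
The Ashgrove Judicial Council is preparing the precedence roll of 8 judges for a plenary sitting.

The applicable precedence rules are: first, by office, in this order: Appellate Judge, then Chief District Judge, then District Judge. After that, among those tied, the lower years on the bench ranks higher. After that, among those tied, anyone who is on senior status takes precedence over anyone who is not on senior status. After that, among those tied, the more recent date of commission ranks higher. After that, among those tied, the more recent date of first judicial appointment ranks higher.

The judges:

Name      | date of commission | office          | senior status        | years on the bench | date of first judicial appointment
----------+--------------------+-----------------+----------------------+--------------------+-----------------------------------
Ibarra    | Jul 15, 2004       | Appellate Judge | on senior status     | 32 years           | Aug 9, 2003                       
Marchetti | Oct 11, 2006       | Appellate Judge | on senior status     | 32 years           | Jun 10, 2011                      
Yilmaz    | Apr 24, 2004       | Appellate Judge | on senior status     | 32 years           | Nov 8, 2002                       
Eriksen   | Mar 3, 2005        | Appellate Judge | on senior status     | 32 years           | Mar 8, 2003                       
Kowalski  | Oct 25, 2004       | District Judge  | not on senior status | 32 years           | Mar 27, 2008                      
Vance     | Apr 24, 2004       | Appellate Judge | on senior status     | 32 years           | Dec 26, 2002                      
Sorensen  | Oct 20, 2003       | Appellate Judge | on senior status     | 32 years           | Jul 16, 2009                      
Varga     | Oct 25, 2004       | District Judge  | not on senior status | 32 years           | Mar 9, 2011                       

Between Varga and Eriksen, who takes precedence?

Eriksen

By office: Marchetti, Eriksen, Ibarra, Vance, Yilmaz and Sorensen (Appellate Judge); then Varga and Kowalski (District Judge).
Marchetti, Eriksen, Ibarra, Vance, Yilmaz and Sorensen all have years on the bench 32 years, so the next rule applies.
Marchetti, Eriksen, Ibarra, Vance, Yilmaz and Sorensen are each on senior status, so the next rule applies.
Among Marchetti, Eriksen, Ibarra, Vance, Yilmaz and Sorensen, by date of commission (later first): Marchetti (Oct 11, 2006) before Eriksen (Mar 3, 2005) before Ibarra (Jul 15, 2004) before Vance and Yilmaz (Apr 24, 2004) before Sorensen (Oct 20, 2003).
Among Vance and Yilmaz, by date of first judicial appointment (later first): Vance (Dec 26, 2002) before Yilmaz (Nov 8, 2002).
Varga and Kowalski both have years on the bench 32 years, so the next rule applies.
Varga and Kowalski are each not on senior status, so the next rule applies.
Varga and Kowalski both have date of commission Oct 25, 2004, so the next rule applies.
Among Varga and Kowalski, by date of first judicial appointment (later first): Varga (Mar 9, 2011) before Kowalski (Mar 27, 2008).
So Eriksen takes precedence.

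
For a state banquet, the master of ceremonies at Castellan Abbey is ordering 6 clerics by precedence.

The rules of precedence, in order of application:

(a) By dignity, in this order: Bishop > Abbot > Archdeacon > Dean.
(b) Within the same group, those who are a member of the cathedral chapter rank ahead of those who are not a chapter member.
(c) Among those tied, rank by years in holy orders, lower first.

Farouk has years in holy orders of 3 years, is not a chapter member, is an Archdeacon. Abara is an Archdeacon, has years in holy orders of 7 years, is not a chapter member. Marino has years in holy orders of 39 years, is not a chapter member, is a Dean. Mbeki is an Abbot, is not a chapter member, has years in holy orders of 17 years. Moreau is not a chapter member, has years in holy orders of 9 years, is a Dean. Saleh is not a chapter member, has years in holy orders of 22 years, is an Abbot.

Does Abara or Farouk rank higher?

By dignity: Mbeki and Saleh (Abbot); then Farouk and Abara (Archdeacon); then Moreau and Marino (Dean).
Mbeki and Saleh are each not a chapter member, so the next rule applies.
Among Mbeki and Saleh, by years in holy orders (lower first): Mbeki (17 years) before Saleh (22 years).
Farouk and Abara are each not a chapter member, so the next rule applies.
Among Farouk and Abara, by years in holy orders (lower first): Farouk (3 years) before Abara (7 years).
Moreau and Marino are each not a chapter member, so the next rule applies.
Among Moreau and Marino, by years in holy orders (lower first): Moreau (9 years) before Marino (39 years).
So Farouk takes precedence.

Farouk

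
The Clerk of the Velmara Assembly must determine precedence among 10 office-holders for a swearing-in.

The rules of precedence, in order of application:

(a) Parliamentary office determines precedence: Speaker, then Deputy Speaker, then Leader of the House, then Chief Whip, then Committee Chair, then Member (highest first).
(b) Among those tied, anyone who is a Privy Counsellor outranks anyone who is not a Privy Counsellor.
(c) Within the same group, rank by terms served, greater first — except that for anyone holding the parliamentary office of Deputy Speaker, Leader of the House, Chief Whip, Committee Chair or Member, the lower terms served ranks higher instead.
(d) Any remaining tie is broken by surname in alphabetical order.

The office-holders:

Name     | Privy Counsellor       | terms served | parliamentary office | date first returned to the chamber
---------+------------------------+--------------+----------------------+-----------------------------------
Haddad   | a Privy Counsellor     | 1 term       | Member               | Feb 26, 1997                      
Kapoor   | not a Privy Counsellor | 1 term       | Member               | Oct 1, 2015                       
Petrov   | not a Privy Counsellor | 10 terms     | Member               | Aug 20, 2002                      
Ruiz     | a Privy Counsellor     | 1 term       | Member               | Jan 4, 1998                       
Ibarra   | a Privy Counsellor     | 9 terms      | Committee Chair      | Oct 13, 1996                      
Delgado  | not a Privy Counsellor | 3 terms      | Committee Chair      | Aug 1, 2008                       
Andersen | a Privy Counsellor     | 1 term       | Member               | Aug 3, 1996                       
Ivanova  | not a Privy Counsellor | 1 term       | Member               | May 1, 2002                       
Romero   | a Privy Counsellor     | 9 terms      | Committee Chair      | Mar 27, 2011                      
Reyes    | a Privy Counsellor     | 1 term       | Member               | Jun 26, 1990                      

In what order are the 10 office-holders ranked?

By parliamentary office: Ibarra, Romero and Delgado (Committee Chair); then Andersen, Haddad, Reyes, Ruiz, Ivanova, Kapoor and Petrov (Member).
Among Ibarra, Romero and Delgado, a Privy Counsellor before not a Privy Counsellor: Ibarra and Romero (a Privy Counsellor) before Delgado (not a Privy Counsellor).
Ibarra and Romero both have terms served 9 terms, so the next rule applies.
Among Ibarra and Romero, alphabetically by surname: Ibarra before Romero.
Among Andersen, Haddad, Reyes, Ruiz, Ivanova, Kapoor and Petrov, a Privy Counsellor before not a Privy Counsellor: Andersen, Haddad, Reyes and Ruiz (a Privy Counsellor) before Ivanova, Kapoor and Petrov (not a Privy Counsellor).
Andersen, Haddad, Reyes and Ruiz all have terms served 1 term, so the next rule applies.
Among Andersen, Haddad, Reyes and Ruiz, alphabetically by surname: Andersen before Haddad before Reyes before Ruiz.
Among Ivanova, Kapoor and Petrov, by terms served (lower first) (reversed rule for this group): Ivanova and Kapoor (1 term) before Petrov (10 terms).
Among Ivanova and Kapoor, alphabetically by surname: Ivanova before Kapoor.
Full order: Ibarra, Romero, Delgado, Andersen, Haddad, Reyes, Ruiz, Ivanova, Kapoor, Petrov.

Ibarra, Romero, Delgado, Andersen, Haddad, Reyes, Ruiz, Ivanova, Kapoor, Petrov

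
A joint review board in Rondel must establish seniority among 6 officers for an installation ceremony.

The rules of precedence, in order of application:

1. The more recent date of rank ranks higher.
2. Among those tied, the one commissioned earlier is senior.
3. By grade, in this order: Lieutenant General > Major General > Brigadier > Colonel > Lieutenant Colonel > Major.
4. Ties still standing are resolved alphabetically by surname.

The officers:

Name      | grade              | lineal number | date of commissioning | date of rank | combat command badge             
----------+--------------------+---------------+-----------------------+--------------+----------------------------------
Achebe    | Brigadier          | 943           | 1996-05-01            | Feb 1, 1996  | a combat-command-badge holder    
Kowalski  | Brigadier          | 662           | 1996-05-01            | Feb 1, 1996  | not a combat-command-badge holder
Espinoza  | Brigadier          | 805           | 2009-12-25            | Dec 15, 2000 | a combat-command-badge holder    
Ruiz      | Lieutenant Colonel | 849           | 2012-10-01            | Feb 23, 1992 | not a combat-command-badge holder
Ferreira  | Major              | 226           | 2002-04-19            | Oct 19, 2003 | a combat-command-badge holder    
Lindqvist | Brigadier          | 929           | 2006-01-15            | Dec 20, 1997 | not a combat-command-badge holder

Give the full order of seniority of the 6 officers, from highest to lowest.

By date of rank (later first): Ferreira (Oct 19, 2003); then Espinoza (Dec 15, 2000); then Lindqvist (Dec 20, 1997); then Achebe and Kowalski (both Feb 1, 1996); then Ruiz (Feb 23, 1992).
Achebe and Kowalski both have date of commissioning 1996-05-01, so the next rule applies.
Achebe and Kowalski are each Brigadier, so the next rule applies.
Among Achebe and Kowalski, alphabetically by surname: Achebe before Kowalski.
Full order: Ferreira, Espinoza, Lindqvist, Achebe, Kowalski, Ruiz.

Ferreira, Espinoza, Lindqvist, Achebe, Kowalski, Ruiz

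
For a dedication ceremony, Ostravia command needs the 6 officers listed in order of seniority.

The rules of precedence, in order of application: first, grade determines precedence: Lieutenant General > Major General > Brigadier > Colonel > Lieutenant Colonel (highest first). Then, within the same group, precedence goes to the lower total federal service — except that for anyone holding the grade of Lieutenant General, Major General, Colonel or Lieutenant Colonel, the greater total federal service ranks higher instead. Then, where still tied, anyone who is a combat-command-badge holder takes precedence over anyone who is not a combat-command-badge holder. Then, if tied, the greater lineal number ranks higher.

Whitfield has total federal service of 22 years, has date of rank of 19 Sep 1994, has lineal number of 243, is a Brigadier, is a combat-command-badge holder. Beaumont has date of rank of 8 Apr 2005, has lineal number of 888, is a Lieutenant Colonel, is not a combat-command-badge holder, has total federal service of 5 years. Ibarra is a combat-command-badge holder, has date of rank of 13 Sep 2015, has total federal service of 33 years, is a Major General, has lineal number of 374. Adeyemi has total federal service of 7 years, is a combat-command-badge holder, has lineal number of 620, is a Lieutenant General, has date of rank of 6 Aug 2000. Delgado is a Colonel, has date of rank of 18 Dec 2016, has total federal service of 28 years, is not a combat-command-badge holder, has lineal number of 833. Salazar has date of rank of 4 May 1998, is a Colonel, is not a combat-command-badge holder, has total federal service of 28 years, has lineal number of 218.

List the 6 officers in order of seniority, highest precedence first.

By grade: Adeyemi (Lieutenant General); then Ibarra (Major General); then Whitfield (Brigadier); then Delgado and Salazar (Colonel); then Beaumont (Lieutenant Colonel).
Delgado and Salazar both have total federal service 28 years, so the next rule applies.
Delgado and Salazar are each not a combat-command-badge holder, so the next rule applies.
Among Delgado and Salazar, by lineal number (higher first): Delgado (833) before Salazar (218).
Full order: Adeyemi, Ibarra, Whitfield, Delgado, Salazar, Beaumont.

Adeyemi, Ibarra, Whitfield, Delgado, Salazar, Beaumont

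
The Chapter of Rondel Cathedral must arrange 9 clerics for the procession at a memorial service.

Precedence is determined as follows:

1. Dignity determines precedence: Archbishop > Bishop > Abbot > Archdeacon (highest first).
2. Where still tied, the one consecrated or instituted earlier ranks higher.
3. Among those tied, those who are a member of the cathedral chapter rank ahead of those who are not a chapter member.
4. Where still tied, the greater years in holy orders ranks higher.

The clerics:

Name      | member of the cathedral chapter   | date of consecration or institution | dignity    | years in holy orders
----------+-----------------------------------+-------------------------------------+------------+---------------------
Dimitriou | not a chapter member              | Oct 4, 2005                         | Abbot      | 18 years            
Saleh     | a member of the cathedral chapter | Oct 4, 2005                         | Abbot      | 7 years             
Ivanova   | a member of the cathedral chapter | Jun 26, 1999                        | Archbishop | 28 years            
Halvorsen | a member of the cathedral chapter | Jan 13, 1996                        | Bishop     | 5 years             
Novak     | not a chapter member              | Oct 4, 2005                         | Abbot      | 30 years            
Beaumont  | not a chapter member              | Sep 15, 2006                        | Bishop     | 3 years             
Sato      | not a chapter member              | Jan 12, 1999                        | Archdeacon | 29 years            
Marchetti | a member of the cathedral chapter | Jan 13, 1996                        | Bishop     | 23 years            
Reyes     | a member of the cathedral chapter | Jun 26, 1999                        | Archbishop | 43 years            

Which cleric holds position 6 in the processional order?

Saleh

By dignity: Reyes and Ivanova (Archbishop); then Marchetti, Halvorsen and Beaumont (Bishop); then Saleh, Novak and Dimitriou (Abbot); then Sato (Archdeacon).
Reyes and Ivanova both have date of consecration or institution Jun 26, 1999, so the next rule applies.
Reyes and Ivanova are each a member of the cathedral chapter, so the next rule applies.
Among Reyes and Ivanova, by years in holy orders (higher first): Reyes (43 years) before Ivanova (28 years).
Among Marchetti, Halvorsen and Beaumont, by date of consecration or institution (earlier first): Marchetti and Halvorsen (Jan 13, 1996) before Beaumont (Sep 15, 2006).
Marchetti and Halvorsen are each a member of the cathedral chapter, so the next rule applies.
Among Marchetti and Halvorsen, by years in holy orders (higher first): Marchetti (23 years) before Halvorsen (5 years).
Saleh, Novak and Dimitriou all have date of consecration or institution Oct 4, 2005, so the next rule applies.
Among Saleh, Novak and Dimitriou, a member of the cathedral chapter before not a chapter member: Saleh (a member of the cathedral chapter) before Novak and Dimitriou (not a chapter member).
Among Novak and Dimitriou, by years in holy orders (higher first): Novak (30 years) before Dimitriou (18 years).
Order: Reyes, Ivanova, Marchetti, Halvorsen, Beaumont, Saleh, Novak, Dimitriou, Sato.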